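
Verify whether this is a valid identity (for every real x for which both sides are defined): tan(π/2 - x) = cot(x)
Yes, this is an identity.

Claim: tan(π/2 - x) = cot(x).
Reasoning: tan(π/2 - x) = sin(π/2 - x)/cos(π/2 - x) = cos(x)/sin(x) = cot(x), using the cofunction identities sin(π/2 - x) = cos(x) and cos(π/2 - x) = sin(x).
So the two sides agree for every real x for which both sides are defined.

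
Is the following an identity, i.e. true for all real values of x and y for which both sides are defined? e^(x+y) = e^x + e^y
Claim: e^(x+y) = e^x + e^y.
Test a specific point where both sides are defined: x = 1, y = 3.
LHS = e^(x+y) ≈ 54.5982
RHS = e^x + e^y ≈ 22.8038
Since 54.5982 ≠ 22.8038, the equation fails at this point, so it cannot hold for all real values of x and y for which both sides are defined.
The correct rule is e^(x+y) = e^x · e^y (a product, not a sum).

Conclusion: No, this is NOT an identity.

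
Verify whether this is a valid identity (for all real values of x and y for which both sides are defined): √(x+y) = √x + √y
Claim: √(x+y) = √x + √y.
Test a specific point where both sides are defined: x = 5, y = 1.
LHS = √(x+y) ≈ 2.4495
RHS = √x + √y ≈ 3.2361
Since 2.4495 ≠ 3.2361, the equation fails at this point, so it cannot hold for all real values of x and y for which both sides are defined.
Squaring the right side gives x + 2√(xy) + y, not x + y.

Conclusion: No, this is NOT an identity.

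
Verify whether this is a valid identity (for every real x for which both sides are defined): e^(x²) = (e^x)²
Claim: e^(x²) = (e^x)².
Test a specific point where both sides are defined: x = 3/2.
LHS = e^(x²) ≈ 9.4877
RHS = (e^x)² ≈ 20.0855
Since 9.4877 ≠ 20.0855, the equation fails at this point, so it cannot hold for every real x for which both sides are defined.
(e^x)² = e^(2x), and 2x ≠ x² in general.

Conclusion: No, this is NOT an identity.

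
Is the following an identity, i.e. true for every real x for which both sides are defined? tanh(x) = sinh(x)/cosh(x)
Claim: tanh(x) = sinh(x)/cosh(x).
Reasoning: tanh(x) is defined as sinh(x)/cosh(x) = (e^x - e^-x)/(e^x + e^-x); cosh(x) ≥ 1 is never zero, so this holds for every real x.
So the two sides agree for every real x for which both sides are defined.

Conclusion: Yes, this is an identity.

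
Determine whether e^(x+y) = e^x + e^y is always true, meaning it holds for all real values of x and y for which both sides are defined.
Claim: e^(x+y) = e^x + e^y.
Test a specific point where both sides are defined: x = 1, y = -1.
LHS = e^(x+y) ≈ 1.0000
RHS = e^x + e^y ≈ 3.0862
Since 1.0000 ≠ 3.0862, the equation fails at this point, so it cannot hold for all real values of x and y for which both sides are defined.
The correct rule is e^(x+y) = e^x · e^y (a product, not a sum).

Conclusion: No, this is NOT an identity.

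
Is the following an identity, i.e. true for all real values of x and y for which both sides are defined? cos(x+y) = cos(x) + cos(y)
Claim: cos(x+y) = cos(x) + cos(y).
Test a specific point where both sides are defined: x = π/4, y = π/2.
LHS = cos(x+y) ≈ -0.7071
RHS = cos(x) + cos(y) ≈ 0.7071
Since -0.7071 ≠ 0.7071, the equation fails at this point, so it cannot hold for all real values of x and y for which both sides are defined.
The correct expansion is cos(x+y) = cos(x)cos(y) - sin(x)sin(y); cosine is not additive.

Conclusion: No, this is NOT an identity.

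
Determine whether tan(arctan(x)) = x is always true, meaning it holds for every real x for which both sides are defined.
Claim: tan(arctan(x)) = x.
Reasoning: For every real x, arctan(x) is by definition the angle in (-π/2, π/2) whose tangent equals x. Taking the tangent of that angle returns x.
So the two sides agree for every real x for which both sides are defined.

Conclusion: Yes, this is an identity.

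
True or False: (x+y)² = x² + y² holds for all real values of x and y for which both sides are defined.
Claim: (x+y)² = x² + y².
Test a specific point where both sides are defined: x = -3, y = 4.
LHS = (x+y)² ≈ 1.0000
RHS = x² + y² ≈ 25.0000
Since 1.0000 ≠ 25.0000, the equation fails at this point, so it cannot hold for all real values of x and y for which both sides are defined.
The correct expansion is (x+y)² = x² + 2xy + y²; the cross term 2xy is missing.

Conclusion: False.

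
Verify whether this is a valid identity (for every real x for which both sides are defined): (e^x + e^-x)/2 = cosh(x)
Claim: (e^x + e^-x)/2 = cosh(x).
Reasoning: This is exactly the definition of the hyperbolic cosine: cosh(x) := (e^x + e^-x)/2.
So the two sides agree for every real x for which both sides are defined.

Conclusion: Yes, this is an identity.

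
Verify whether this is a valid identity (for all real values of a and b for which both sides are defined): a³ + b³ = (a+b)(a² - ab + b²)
Yes, this is an identity.

Claim: a³ + b³ = (a+b)(a² - ab + b²).
Reasoning: Expand the right side: (a+b)(a² - ab + b²) = a³ - a²b + ab² + a²b - ab² + b³ = a³ + b³ (the middle terms cancel in pairs).
So the two sides agree for all real values of a and b for which both sides are defined.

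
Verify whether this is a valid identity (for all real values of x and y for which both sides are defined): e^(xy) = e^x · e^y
No, this is NOT an identity.

Claim: e^(xy) = e^x · e^y.
Test a specific point where both sides are defined: x = -1, y = 1.
LHS = e^(xy) ≈ 0.3679
RHS = e^x · e^y ≈ 1.0000
Since 0.3679 ≠ 1.0000, the equation fails at this point, so it cannot hold for all real values of x and y for which both sides are defined.
e^x · e^y = e^(x+y), not e^(xy).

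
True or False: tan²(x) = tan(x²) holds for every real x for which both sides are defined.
False.

Claim: tan²(x) = tan(x²).
Test a specific point where both sides are defined: x = π/3.
LHS = tan²(x) ≈ 3.0000
RHS = tan(x²) ≈ 1.9485
Since 3.0000 ≠ 1.9485, the equation fails at this point, so it cannot hold for every real x for which both sides are defined.
tan²(x) means (tan x)², squaring the output; tan(x²) squares the input. These are different functions.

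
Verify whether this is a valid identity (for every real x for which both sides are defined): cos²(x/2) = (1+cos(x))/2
Yes, this is an identity.

Claim: cos²(x/2) = (1+cos(x))/2.
Reasoning: Use cos(2θ) = 2cos²θ - 1 with θ = x/2: cos(x) = 2cos²(x/2) - 1. Solving for cos²(x/2) gives (1 + cos(x))/2.
So the two sides agree for every real x for which both sides are defined.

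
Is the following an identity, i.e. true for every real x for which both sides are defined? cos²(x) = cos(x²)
Claim: cos²(x) = cos(x²).
Test a specific point where both sides are defined: x = -π/6.
LHS = cos²(x) ≈ 0.7500
RHS = cos(x²) ≈ 0.9627
Since 0.7500 ≠ 0.9627, the equation fails at this point, so it cannot hold for every real x for which both sides are defined.
cos²(x) means (cos x)², squaring the output; cos(x²) squares the input. These are different functions.

Conclusion: No, this is NOT an identity.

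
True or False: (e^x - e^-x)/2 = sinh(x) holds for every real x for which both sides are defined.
True.

Claim: (e^x - e^-x)/2 = sinh(x).
Reasoning: This is exactly the definition of the hyperbolic sine: sinh(x) := (e^x - e^-x)/2.
So the two sides agree for every real x for which both sides are defined.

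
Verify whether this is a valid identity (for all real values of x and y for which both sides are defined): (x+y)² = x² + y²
Claim: (x+y)² = x² + y².
Test a specific point where both sides are defined: x = -3, y = 2.
LHS = (x+y)² ≈ 1.0000
RHS = x² + y² ≈ 13.0000
Since 1.0000 ≠ 13.0000, the equation fails at this point, so it cannot hold for all real values of x and y for which both sides are defined.
The correct expansion is (x+y)² = x² + 2xy + y²; the cross term 2xy is missing.

Conclusion: No, this is NOT an identity.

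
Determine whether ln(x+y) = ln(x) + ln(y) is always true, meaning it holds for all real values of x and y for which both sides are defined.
Claim: ln(x+y) = ln(x) + ln(y).
Test a specific point where both sides are defined: x = 3/2, y = 5.
LHS = ln(x+y) ≈ 1.8718
RHS = ln(x) + ln(y) ≈ 2.0149
Since 1.8718 ≠ 2.0149, the equation fails at this point, so it cannot hold for all real values of x and y for which both sides are defined.
ln(x) + ln(y) = ln(xy), not ln(x+y).

Conclusion: No, this is NOT an identity.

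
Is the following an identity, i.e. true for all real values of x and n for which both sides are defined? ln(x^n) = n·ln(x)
Yes, this is an identity.

Claim: ln(x^n) = n·ln(x).
Reasoning: The right side requires x > 0. For x > 0, x^n = (e^(ln x))^n = e^(n·ln x), so taking ln of both sides gives ln(x^n) = n·ln(x).
So the two sides agree for all real values of x and n for which both sides are defined.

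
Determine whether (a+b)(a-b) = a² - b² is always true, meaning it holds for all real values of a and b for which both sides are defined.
Claim: (a+b)(a-b) = a² - b².
Reasoning: Expand: (a+b)(a-b) = a² - ab + ba - b² = a² - b² (the cross terms cancel).
So the two sides agree for all real values of a and b for which both sides are defined.

Conclusion: Yes, this is an identity.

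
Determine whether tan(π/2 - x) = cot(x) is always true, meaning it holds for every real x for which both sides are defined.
Yes, this is an identity.

Claim: tan(π/2 - x) = cot(x).
Reasoning: tan(π/2 - x) = sin(π/2 - x)/cos(π/2 - x) = cos(x)/sin(x) = cot(x), using the cofunction identities sin(π/2 - x) = cos(x) and cos(π/2 - x) = sin(x).
So the two sides agree for every real x for which both sides are defined.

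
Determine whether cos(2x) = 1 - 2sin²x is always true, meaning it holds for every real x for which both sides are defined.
Claim: cos(2x) = 1 - 2sin²x.
Reasoning: cos(2x) = cos²x - sin²x. Replace cos²x by 1 - sin²x: (1 - sin²x) - sin²x = 1 - 2sin²x.
So the two sides agree for every real x for which both sides are defined.

Conclusion: Yes, this is an identity.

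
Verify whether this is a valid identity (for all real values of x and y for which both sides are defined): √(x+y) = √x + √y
No, this is NOT an identity.

Claim: √(x+y) = √x + √y.
Test a specific point where both sides are defined: x = 3, y = 1.
LHS = √(x+y) ≈ 2.0000
RHS = √x + √y ≈ 2.7321
Since 2.0000 ≠ 2.7321, the equation fails at this point, so it cannot hold for all real values of x and y for which both sides are defined.
Squaring the right side gives x + 2√(xy) + y, not x + y.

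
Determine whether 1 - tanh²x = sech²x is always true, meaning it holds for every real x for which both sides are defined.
Claim: 1 - tanh²x = sech²x.
Reasoning: Divide cosh²x - sinh²x = 1 through by cosh²x (never zero): 1 - tanh²x = 1/cosh²x = sech²x.
So the two sides agree for every real x for which both sides are defined.

Conclusion: Yes, this is an identity.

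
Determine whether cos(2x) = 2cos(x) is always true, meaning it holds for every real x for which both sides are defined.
Claim: cos(2x) = 2cos(x).
Test a specific point where both sides are defined: x = π.
LHS = cos(2x) ≈ 1.0000
RHS = 2cos(x) ≈ -2.0000
Since 1.0000 ≠ -2.0000, the equation fails at this point, so it cannot hold for every real x for which both sides are defined.
The correct double-angle formula is cos(2x) = cos²x - sin²x.

Conclusion: No, this is NOT an identity.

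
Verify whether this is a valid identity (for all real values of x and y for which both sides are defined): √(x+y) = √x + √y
Claim: √(x+y) = √x + √y.
Test a specific point where both sides are defined: x = 1/2, y = 1.
LHS = √(x+y) ≈ 1.2247
RHS = √x + √y ≈ 1.7071
Since 1.2247 ≠ 1.7071, the equation fails at this point, so it cannot hold for all real values of x and y for which both sides are defined.
Squaring the right side gives x + 2√(xy) + y, not x + y.

Conclusion: No, this is NOT an identity.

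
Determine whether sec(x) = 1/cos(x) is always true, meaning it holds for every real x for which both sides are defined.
Yes, this is an identity.

Claim: sec(x) = 1/cos(x).
Reasoning: sec(x) is by definition the reciprocal of cos(x), wherever cos(x) ≠ 0.
So the two sides agree for every real x for which both sides are defined.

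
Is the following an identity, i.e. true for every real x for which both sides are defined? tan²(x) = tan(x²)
No, this is NOT an identity.

Claim: tan²(x) = tan(x²).
Test a specific point where both sides are defined: x = 2π/3.
LHS = tan²(x) ≈ 3.0000
RHS = tan(x²) ≈ 2.9590
Since 3.0000 ≠ 2.9590, the equation fails at this point, so it cannot hold for every real x for which both sides are defined.
tan²(x) means (tan x)², squaring the output; tan(x²) squares the input. These are different functions.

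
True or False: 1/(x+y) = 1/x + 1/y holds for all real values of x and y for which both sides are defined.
False.

Claim: 1/(x+y) = 1/x + 1/y.
Test a specific point where both sides are defined: x = -1, y = 2.
LHS = 1/(x+y) ≈ 1.0000
RHS = 1/x + 1/y ≈ -0.5000
Since 1.0000 ≠ -0.5000, the equation fails at this point, so it cannot hold for all real values of x and y for which both sides are defined.
1/x + 1/y = (x+y)/(xy), which is not 1/(x+y).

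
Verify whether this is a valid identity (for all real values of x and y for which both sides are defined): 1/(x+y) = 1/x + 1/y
Claim: 1/(x+y) = 1/x + 1/y.
Test a specific point where both sides are defined: x = -1, y = 5.
LHS = 1/(x+y) ≈ 0.2500
RHS = 1/x + 1/y ≈ -0.8000
Since 0.2500 ≠ -0.8000, the equation fails at this point, so it cannot hold for all real values of x and y for which both sides are defined.
1/x + 1/y = (x+y)/(xy), which is not 1/(x+y).

Conclusion: No, this is NOT an identity.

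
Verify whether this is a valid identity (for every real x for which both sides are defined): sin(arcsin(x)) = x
Yes, this is an identity.

Claim: sin(arcsin(x)) = x.
Reasoning: For -1 ≤ x ≤ 1 (where arcsin is defined), arcsin(x) is by definition an angle whose sine equals x. Taking the sine of that angle returns x. (Note the other order, arcsin(sin x) = x, is NOT an identity.)
So the two sides agree for every real x for which both sides are defined.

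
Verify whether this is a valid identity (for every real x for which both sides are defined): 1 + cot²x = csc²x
Yes, this is an identity.

Claim: 1 + cot²x = csc²x.
Reasoning: Start from sin²x + cos²x = 1 and divide every term by sin²x (allowed wherever cot x and csc x are defined): 1 + cot²x = 1/sin²x = csc²x.
So the two sides agree for every real x for which both sides are defined.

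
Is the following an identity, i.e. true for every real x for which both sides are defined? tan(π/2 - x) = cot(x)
Yes, this is an identity.

Claim: tan(π/2 - x) = cot(x).
Reasoning: tan(π/2 - x) = sin(π/2 - x)/cos(π/2 - x) = cos(x)/sin(x) = cot(x), using the cofunction identities sin(π/2 - x) = cos(x) and cos(π/2 - x) = sin(x).
So the two sides agree for every real x for which both sides are defined.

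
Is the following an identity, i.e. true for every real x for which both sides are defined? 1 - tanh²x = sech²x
Yes, this is an identity.

Claim: 1 - tanh²x = sech²x.
Reasoning: Divide cosh²x - sinh²x = 1 through by cosh²x (never zero): 1 - tanh²x = 1/cosh²x = sech²x.
So the two sides agree for every real x for which both sides are defined.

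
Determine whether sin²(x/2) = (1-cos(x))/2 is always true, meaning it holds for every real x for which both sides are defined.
Yes, this is an identity.

Claim: sin²(x/2) = (1-cos(x))/2.
Reasoning: Use cos(2θ) = 1 - 2sin²θ with θ = x/2: cos(x) = 1 - 2sin²(x/2). Solving for sin²(x/2) gives (1 - cos(x))/2.
So the two sides agree for every real x for which both sides are defined.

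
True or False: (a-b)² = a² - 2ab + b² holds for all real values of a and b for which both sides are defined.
True.

Claim: (a-b)² = a² - 2ab + b².
Reasoning: Expand: (a-b)² = (a-b)(a-b) = a·a - a·b - b·a + b·b = a² - 2ab + b².
So the two sides agree for all real values of a and b for which both sides are defined.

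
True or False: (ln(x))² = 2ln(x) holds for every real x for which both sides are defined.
Claim: (ln(x))² = 2ln(x).
Test a specific point where both sides are defined: x = 5.
LHS = (ln(x))² ≈ 2.5903
RHS = 2ln(x) ≈ 3.2189
Since 2.5903 ≠ 3.2189, the equation fails at this point, so it cannot hold for every real x for which both sides are defined.
2ln(x) equals ln(x²), which is not the same as (ln x)².

Conclusion: False.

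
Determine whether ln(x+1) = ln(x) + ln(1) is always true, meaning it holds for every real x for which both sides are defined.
Claim: ln(x+1) = ln(x) + ln(1).
Test a specific point where both sides are defined: x = 4.
LHS = ln(x+1) ≈ 1.6094
RHS = ln(x) + ln(1) ≈ 1.3863
Since 1.6094 ≠ 1.3863, the equation fails at this point, so it cannot hold for every real x for which both sides are defined.
ln(1) = 0, so the right side is just ln(x), which differs from ln(x+1).

Conclusion: No, this is NOT an identity.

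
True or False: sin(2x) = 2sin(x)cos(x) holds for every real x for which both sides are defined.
True.

Claim: sin(2x) = 2sin(x)cos(x).
Reasoning: Put y = x in the addition formula sin(x+y) = sin(x)cos(y) + cos(x)sin(y): sin(2x) = sin(x)cos(x) + cos(x)sin(x) = 2sin(x)cos(x).
So the two sides agree for every real x for which both sides are defined.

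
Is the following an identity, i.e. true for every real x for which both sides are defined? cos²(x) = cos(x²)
No, this is NOT an identity.

Claim: cos²(x) = cos(x²).
Test a specific point where both sides are defined: x = π/4.
LHS = cos²(x) ≈ 0.5000
RHS = cos(x²) ≈ 0.8157
Since 0.5000 ≠ 0.8157, the equation fails at this point, so it cannot hold for every real x for which both sides are defined.
cos²(x) means (cos x)², squaring the output; cos(x²) squares the input. These are different functions.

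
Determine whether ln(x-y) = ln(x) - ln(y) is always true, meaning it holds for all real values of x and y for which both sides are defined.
Claim: ln(x-y) = ln(x) - ln(y).
Test a specific point where both sides are defined: x = 3, y = 2.
LHS = ln(x-y) ≈ 0.0000
RHS = ln(x) - ln(y) ≈ 0.4055
Since 0.0000 ≠ 0.4055, the equation fails at this point, so it cannot hold for all real values of x and y for which both sides are defined.
ln(x) - ln(y) = ln(x/y), not ln(x-y).

Conclusion: No, this is NOT an identity.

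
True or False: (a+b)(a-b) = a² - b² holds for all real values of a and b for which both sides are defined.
True.

Claim: (a+b)(a-b) = a² - b².
Reasoning: Expand: (a+b)(a-b) = a² - ab + ba - b² = a² - b² (the cross terms cancel).
So the two sides agree for all real values of a and b for which both sides are defined.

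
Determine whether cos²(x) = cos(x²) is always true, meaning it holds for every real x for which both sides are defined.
Claim: cos²(x) = cos(x²).
Test a specific point where both sides are defined: x = π/2.
LHS = cos²(x) ≈ 0.0000
RHS = cos(x²) ≈ -0.7812
Since 0.0000 ≠ -0.7812, the equation fails at this point, so it cannot hold for every real x for which both sides are defined.
cos²(x) means (cos x)², squaring the output; cos(x²) squares the input. These are different functions.

Conclusion: No, this is NOT an identity.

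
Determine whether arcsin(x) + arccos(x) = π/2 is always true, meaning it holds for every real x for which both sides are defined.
Yes, this is an identity.

Claim: arcsin(x) + arccos(x) = π/2.
Reasoning: Both sides are defined for -1 ≤ x ≤ 1. Let θ = arcsin(x), so sin θ = x and θ ∈ [-π/2, π/2]. Then cos(π/2 - θ) = sin θ = x and π/2 - θ ∈ [0, π], which is exactly the range of arccos, so arccos(x) = π/2 - θ. Adding: arcsin(x) + arccos(x) = θ + (π/2 - θ) = π/2.
So the two sides agree for every real x for which both sides are defined.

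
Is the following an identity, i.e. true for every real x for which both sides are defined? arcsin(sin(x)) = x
Claim: arcsin(sin(x)) = x.
Test a specific point where both sides are defined: x = 2π/3.
LHS = arcsin(sin(x)) ≈ 1.0472
RHS = x ≈ 2.0944
Since 1.0472 ≠ 2.0944, the equation fails at this point, so it cannot hold for every real x for which both sides are defined.
arcsin only returns values in [-π/2, π/2], so arcsin(sin(x)) = x holds only for x in that interval, not for all real x.

Conclusion: No, this is NOT an identity.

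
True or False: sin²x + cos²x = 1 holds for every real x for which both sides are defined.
True.

Claim: sin²x + cos²x = 1.
Reasoning: The point (cos x, sin x) lies on the unit circle X² + Y² = 1, so cos²x + sin²x = 1 for every real x.
So the two sides agree for every real x for which both sides are defined.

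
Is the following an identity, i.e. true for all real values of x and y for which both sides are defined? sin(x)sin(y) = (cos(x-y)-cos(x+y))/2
Yes, this is an identity.

Claim: sin(x)sin(y) = (cos(x-y)-cos(x+y))/2.
Reasoning: cos(x-y) = cos(x)cos(y) + sin(x)sin(y) and cos(x+y) = cos(x)cos(y) - sin(x)sin(y). Subtracting, cos(x-y) - cos(x+y) = 2sin(x)sin(y); divide by 2.
So the two sides agree for all real values of x and y for which both sides are defined.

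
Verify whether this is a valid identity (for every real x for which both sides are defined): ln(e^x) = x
Claim: ln(e^x) = x.
Reasoning: ln is the inverse of the exponential: ln(e^x) asks for the exponent p with e^p = e^x, and since e^p is one-to-one that exponent is p = x.
So the two sides agree for every real x for which both sides are defined.

Conclusion: Yes, this is an identity.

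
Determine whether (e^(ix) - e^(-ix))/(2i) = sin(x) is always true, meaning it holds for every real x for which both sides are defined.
Yes, this is an identity.

Claim: (e^(ix) - e^(-ix))/(2i) = sin(x).
Reasoning: By Euler's formula e^(ix) = cos(x) + i·sin(x) and e^(-ix) = cos(x) - i·sin(x). Subtracting cancels the cosine terms: e^(ix) - e^(-ix) = 2i·sin(x); divide by 2i.
So the two sides agree for every real x for which both sides are defined.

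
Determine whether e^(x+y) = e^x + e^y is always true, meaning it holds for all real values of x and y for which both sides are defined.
Claim: e^(x+y) = e^x + e^y.
Test a specific point where both sides are defined: x = 4, y = -1.
LHS = e^(x+y) ≈ 20.0855
RHS = e^x + e^y ≈ 54.9660
Since 20.0855 ≠ 54.9660, the equation fails at this point, so it cannot hold for all real values of x and y for which both sides are defined.
The correct rule is e^(x+y) = e^x · e^y (a product, not a sum).

Conclusion: No, this is NOT an identity.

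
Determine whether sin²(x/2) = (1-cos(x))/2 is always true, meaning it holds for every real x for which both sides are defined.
Claim: sin²(x/2) = (1-cos(x))/2.
Reasoning: Use cos(2θ) = 1 - 2sin²θ with θ = x/2: cos(x) = 1 - 2sin²(x/2). Solving for sin²(x/2) gives (1 - cos(x))/2.
So the two sides agree for every real x for which both sides are defined.

Conclusion: Yes, this is an identity.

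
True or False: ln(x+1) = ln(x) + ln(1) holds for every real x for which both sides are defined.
Claim: ln(x+1) = ln(x) + ln(1).
Test a specific point where both sides are defined: x = 1/2.
LHS = ln(x+1) ≈ 0.4055
RHS = ln(x) + ln(1) ≈ -0.6931
Since 0.4055 ≠ -0.6931, the equation fails at this point, so it cannot hold for every real x for which both sides are defined.
ln(1) = 0, so the right side is just ln(x), which differs from ln(x+1).

Conclusion: False.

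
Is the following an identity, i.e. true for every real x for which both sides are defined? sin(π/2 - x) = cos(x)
Yes, this is an identity.

Claim: sin(π/2 - x) = cos(x).
Reasoning: Use sin(u - v) = sin(u)cos(v) - cos(u)sin(v) with u = π/2, v = x: sin(π/2)cos(x) - cos(π/2)sin(x) = 1·cos(x) - 0·sin(x) = cos(x).
So the two sides agree for every real x for which both sides are defined.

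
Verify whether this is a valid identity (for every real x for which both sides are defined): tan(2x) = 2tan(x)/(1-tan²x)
Yes, this is an identity.

Claim: tan(2x) = 2tan(x)/(1-tan²x).
Reasoning: tan(2x) = sin(2x)/cos(2x) = 2sin(x)cos(x) / (cos²x - sin²x). Divide numerator and denominator by cos²x: 2tan(x) / (1 - tan²x).
So the two sides agree for every real x for which both sides are defined.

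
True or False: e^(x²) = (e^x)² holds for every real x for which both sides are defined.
Claim: e^(x²) = (e^x)².
Test a specific point where both sides are defined: x = -1.
LHS = e^(x²) ≈ 2.7183
RHS = (e^x)² ≈ 0.1353
Since 2.7183 ≠ 0.1353, the equation fails at this point, so it cannot hold for every real x for which both sides are defined.
(e^x)² = e^(2x), and 2x ≠ x² in general.

Conclusion: False.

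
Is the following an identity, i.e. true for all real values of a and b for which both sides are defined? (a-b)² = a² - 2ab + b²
Yes, this is an identity.

Claim: (a-b)² = a² - 2ab + b².
Reasoning: Expand: (a-b)² = (a-b)(a-b) = a·a - a·b - b·a + b·b = a² - 2ab + b².
So the two sides agree for all real values of a and b for which both sides are defined.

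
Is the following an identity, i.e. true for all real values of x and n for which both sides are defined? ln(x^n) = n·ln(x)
Yes, this is an identity.

Claim: ln(x^n) = n·ln(x).
Reasoning: The right side requires x > 0. For x > 0, x^n = (e^(ln x))^n = e^(n·ln x), so taking ln of both sides gives ln(x^n) = n·ln(x).
So the two sides agree for all real values of x and n for which both sides are defined.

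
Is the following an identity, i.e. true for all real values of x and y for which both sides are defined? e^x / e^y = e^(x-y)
Yes, this is an identity.

Claim: e^x / e^y = e^(x-y).
Reasoning: 1/e^y = e^(-y), so e^x / e^y = e^x · e^(-y) = e^(x + (-y)) = e^(x-y) by the product rule for exponents.
So the two sides agree for all real values of x and y for which both sides are defined.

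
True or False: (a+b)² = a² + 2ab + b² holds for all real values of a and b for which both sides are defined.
True.

Claim: (a+b)² = a² + 2ab + b².
Reasoning: Expand: (a+b)² = (a+b)(a+b) = a·a + a·b + b·a + b·b = a² + 2ab + b².
So the two sides agree for all real values of a and b for which both sides are defined.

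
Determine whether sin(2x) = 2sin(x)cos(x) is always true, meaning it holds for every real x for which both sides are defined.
Yes, this is an identity.

Claim: sin(2x) = 2sin(x)cos(x).
Reasoning: Put y = x in the addition formula sin(x+y) = sin(x)cos(y) + cos(x)sin(y): sin(2x) = sin(x)cos(x) + cos(x)sin(x) = 2sin(x)cos(x).
So the two sides agree for every real x for which both sides are defined.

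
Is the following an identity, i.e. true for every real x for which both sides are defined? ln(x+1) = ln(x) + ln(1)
Claim: ln(x+1) = ln(x) + ln(1).
Test a specific point where both sides are defined: x = 5.
LHS = ln(x+1) ≈ 1.7918
RHS = ln(x) + ln(1) ≈ 1.6094
Since 1.7918 ≠ 1.6094, the equation fails at this point, so it cannot hold for every real x for which both sides are defined.
ln(1) = 0, so the right side is just ln(x), which differs from ln(x+1).

Conclusion: No, this is NOT an identity.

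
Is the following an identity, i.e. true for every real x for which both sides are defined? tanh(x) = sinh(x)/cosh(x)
Claim: tanh(x) = sinh(x)/cosh(x).
Reasoning: tanh(x) is defined as sinh(x)/cosh(x) = (e^x - e^-x)/(e^x + e^-x); cosh(x) ≥ 1 is never zero, so this holds for every real x.
So the two sides agree for every real x for which both sides are defined.

Conclusion: Yes, this is an identity.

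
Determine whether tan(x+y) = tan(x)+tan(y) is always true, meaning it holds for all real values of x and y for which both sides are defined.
No, this is NOT an identity.

Claim: tan(x+y) = tan(x)+tan(y).
Test a specific point where both sides are defined: x = 2π/3, y = π/4.
LHS = tan(x+y) ≈ -0.2679
RHS = tan(x)+tan(y) ≈ -0.7321
Since -0.2679 ≠ -0.7321, the equation fails at this point, so it cannot hold for all real values of x and y for which both sides are defined.
The correct formula is tan(x+y) = (tan(x) + tan(y))/(1 - tan(x)tan(y)).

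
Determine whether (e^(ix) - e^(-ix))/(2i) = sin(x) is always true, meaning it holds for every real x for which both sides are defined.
Yes, this is an identity.

Claim: (e^(ix) - e^(-ix))/(2i) = sin(x).
Reasoning: By Euler's formula e^(ix) = cos(x) + i·sin(x) and e^(-ix) = cos(x) - i·sin(x). Subtracting cancels the cosine terms: e^(ix) - e^(-ix) = 2i·sin(x); divide by 2i.
So the two sides agree for every real x for which both sides are defined.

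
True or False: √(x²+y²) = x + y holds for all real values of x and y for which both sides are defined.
Claim: √(x²+y²) = x + y.
Test a specific point where both sides are defined: x = -2, y = 3.
LHS = √(x²+y²) ≈ 3.6056
RHS = x + y ≈ 1.0000
Since 3.6056 ≠ 1.0000, the equation fails at this point, so it cannot hold for all real values of x and y for which both sides are defined.
(x+y)² = x² + 2xy + y², not x² + y², so the square root does not split this way.

Conclusion: False.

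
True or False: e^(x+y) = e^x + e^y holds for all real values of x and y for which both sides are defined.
Claim: e^(x+y) = e^x + e^y.
Test a specific point where both sides are defined: x = 3, y = 1/2.
LHS = e^(x+y) ≈ 33.1155
RHS = e^x + e^y ≈ 21.7343
Since 33.1155 ≠ 21.7343, the equation fails at this point, so it cannot hold for all real values of x and y for which both sides are defined.
The correct rule is e^(x+y) = e^x · e^y (a product, not a sum).

Conclusion: False.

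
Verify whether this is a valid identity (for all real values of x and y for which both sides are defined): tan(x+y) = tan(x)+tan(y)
Claim: tan(x+y) = tan(x)+tan(y).
Test a specific point where both sides are defined: x = -π/6, y = π/3.
LHS = tan(x+y) ≈ 0.5774
RHS = tan(x)+tan(y) ≈ 1.1547
Since 0.5774 ≠ 1.1547, the equation fails at this point, so it cannot hold for all real values of x and y for which both sides are defined.
The correct formula is tan(x+y) = (tan(x) + tan(y))/(1 - tan(x)tan(y)).

Conclusion: No, this is NOT an identity.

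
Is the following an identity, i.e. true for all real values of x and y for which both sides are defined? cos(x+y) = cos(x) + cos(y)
No, this is NOT an identity.

Claim: cos(x+y) = cos(x) + cos(y).
Test a specific point where both sides are defined: x = π/4, y = π.
LHS = cos(x+y) ≈ -0.7071
RHS = cos(x) + cos(y) ≈ -0.2929
Since -0.7071 ≠ -0.2929, the equation fails at this point, so it cannot hold for all real values of x and y for which both sides are defined.
The correct expansion is cos(x+y) = cos(x)cos(y) - sin(x)sin(y); cosine is not additive.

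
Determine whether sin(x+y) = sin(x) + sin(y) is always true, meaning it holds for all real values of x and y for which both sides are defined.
No, this is NOT an identity.

Claim: sin(x+y) = sin(x) + sin(y).
Test a specific point where both sides are defined: x = 3π/4, y = π.
LHS = sin(x+y) ≈ -0.7071
RHS = sin(x) + sin(y) ≈ 0.7071
Since -0.7071 ≠ 0.7071, the equation fails at this point, so it cannot hold for all real values of x and y for which both sides are defined.
The correct expansion is sin(x+y) = sin(x)cos(y) + cos(x)sin(y); sine is not additive.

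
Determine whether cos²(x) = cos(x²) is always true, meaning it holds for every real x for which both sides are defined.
No, this is NOT an identity.

Claim: cos²(x) = cos(x²).
Test a specific point where both sides are defined: x = π/3.
LHS = cos²(x) ≈ 0.2500
RHS = cos(x²) ≈ 0.4566
Since 0.2500 ≠ 0.4566, the equation fails at this point, so it cannot hold for every real x for which both sides are defined.
cos²(x) means (cos x)², squaring the output; cos(x²) squares the input. These are different functions.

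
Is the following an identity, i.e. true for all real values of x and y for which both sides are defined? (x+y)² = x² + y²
Claim: (x+y)² = x² + y².
Test a specific point where both sides are defined: x = 3/2, y = 1/2.
LHS = (x+y)² ≈ 4.0000
RHS = x² + y² ≈ 2.5000
Since 4.0000 ≠ 2.5000, the equation fails at this point, so it cannot hold for all real values of x and y for which both sides are defined.
The correct expansion is (x+y)² = x² + 2xy + y²; the cross term 2xy is missing.

Conclusion: No, this is NOT an identity.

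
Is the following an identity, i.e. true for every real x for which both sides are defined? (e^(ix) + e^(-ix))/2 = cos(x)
Yes, this is an identity.

Claim: (e^(ix) + e^(-ix))/2 = cos(x).
Reasoning: By Euler's formula e^(ix) = cos(x) + i·sin(x) and e^(-ix) = cos(x) - i·sin(x). Adding cancels the sine terms: e^(ix) + e^(-ix) = 2cos(x); divide by 2.
So the two sides agree for every real x for which both sides are defined.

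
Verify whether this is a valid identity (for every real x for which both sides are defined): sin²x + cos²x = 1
Yes, this is an identity.

Claim: sin²x + cos²x = 1.
Reasoning: The point (cos x, sin x) lies on the unit circle X² + Y² = 1, so cos²x + sin²x = 1 for every real x.
So the two sides agree for every real x for which both sides are defined.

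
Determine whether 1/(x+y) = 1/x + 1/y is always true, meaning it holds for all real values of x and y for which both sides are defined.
No, this is NOT an identity.

Claim: 1/(x+y) = 1/x + 1/y.
Test a specific point where both sides are defined: x = 2, y = 2.
LHS = 1/(x+y) ≈ 0.2500
RHS = 1/x + 1/y ≈ 1.0000
Since 0.2500 ≠ 1.0000, the equation fails at this point, so it cannot hold for all real values of x and y for which both sides are defined.
1/x + 1/y = (x+y)/(xy), which is not 1/(x+y).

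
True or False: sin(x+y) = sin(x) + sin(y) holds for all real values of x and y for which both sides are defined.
Claim: sin(x+y) = sin(x) + sin(y).
Test a specific point where both sides are defined: x = π/4, y = 3π/4.
LHS = sin(x+y) ≈ 0.0000
RHS = sin(x) + sin(y) ≈ 1.4142
Since 0.0000 ≠ 1.4142, the equation fails at this point, so it cannot hold for all real values of x and y for which both sides are defined.
The correct expansion is sin(x+y) = sin(x)cos(y) + cos(x)sin(y); sine is not additive.

Conclusion: False.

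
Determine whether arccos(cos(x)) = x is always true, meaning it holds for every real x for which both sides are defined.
Claim: arccos(cos(x)) = x.
Test a specific point where both sides are defined: x = -π/6.
LHS = arccos(cos(x)) ≈ 0.5236
RHS = x ≈ -0.5236
Since 0.5236 ≠ -0.5236, the equation fails at this point, so it cannot hold for every real x for which both sides are defined.
arccos only returns values in [0, π], so arccos(cos(x)) = x holds only for x in that interval, not for all real x.

Conclusion: No, this is NOT an identity.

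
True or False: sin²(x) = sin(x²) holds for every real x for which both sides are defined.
Claim: sin²(x) = sin(x²).
Test a specific point where both sides are defined: x = π/2.
LHS = sin²(x) ≈ 1.0000
RHS = sin(x²) ≈ 0.6243
Since 1.0000 ≠ 0.6243, the equation fails at this point, so it cannot hold for every real x for which both sides are defined.
sin²(x) means (sin x)², squaring the output; sin(x²) squares the input. These are different functions.

Conclusion: False.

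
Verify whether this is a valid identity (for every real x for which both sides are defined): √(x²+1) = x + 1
Claim: √(x²+1) = x + 1.
Test a specific point where both sides are defined: x = -1.
LHS = √(x²+1) ≈ 1.4142
RHS = x + 1 ≈ 0.0000
Since 1.4142 ≠ 0.0000, the equation fails at this point, so it cannot hold for every real x for which both sides are defined.
(x+1)² = x² + 2x + 1 ≠ x² + 1 unless x = 0.

Conclusion: No, this is NOT an identity.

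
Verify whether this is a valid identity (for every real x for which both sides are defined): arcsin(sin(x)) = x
No, this is NOT an identity.

Claim: arcsin(sin(x)) = x.
Test a specific point where both sides are defined: x = 3π/4.
LHS = arcsin(sin(x)) ≈ 0.7854
RHS = x ≈ 2.3562
Since 0.7854 ≠ 2.3562, the equation fails at this point, so it cannot hold for every real x for which both sides are defined.
arcsin only returns values in [-π/2, π/2], so arcsin(sin(x)) = x holds only for x in that interval, not for all real x.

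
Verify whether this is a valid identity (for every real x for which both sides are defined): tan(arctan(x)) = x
Yes, this is an identity.

Claim: tan(arctan(x)) = x.
Reasoning: For every real x, arctan(x) is by definition the angle in (-π/2, π/2) whose tangent equals x. Taking the tangent of that angle returns x.
So the two sides agree for every real x for which both sides are defined.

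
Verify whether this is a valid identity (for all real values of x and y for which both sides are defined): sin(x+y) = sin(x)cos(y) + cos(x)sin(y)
Yes, this is an identity.

Claim: sin(x+y) = sin(x)cos(y) + cos(x)sin(y).
Reasoning: By Euler's formula e^(i(x+y)) = e^(ix)·e^(iy) = (cos x + i·sin x)(cos y + i·sin y). The imaginary part of the left side is sin(x+y); the imaginary part of the product is sin(x)cos(y) + cos(x)sin(y).
So the two sides agree for all real values of x and y for which both sides are defined.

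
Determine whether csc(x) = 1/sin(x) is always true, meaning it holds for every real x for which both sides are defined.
Yes, this is an identity.

Claim: csc(x) = 1/sin(x).
Reasoning: csc(x) is by definition the reciprocal of sin(x), wherever sin(x) ≠ 0.
So the two sides agree for every real x for which both sides are defined.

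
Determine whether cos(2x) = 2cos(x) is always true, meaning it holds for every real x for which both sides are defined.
No, this is NOT an identity.

Claim: cos(2x) = 2cos(x).
Test a specific point where both sides are defined: x = π/4.
LHS = cos(2x) ≈ 0.0000
RHS = 2cos(x) ≈ 1.4142
Since 0.0000 ≠ 1.4142, the equation fails at this point, so it cannot hold for every real x for which both sides are defined.
The correct double-angle formula is cos(2x) = cos²x - sin²x.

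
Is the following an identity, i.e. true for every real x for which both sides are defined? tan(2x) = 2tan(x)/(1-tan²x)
Claim: tan(2x) = 2tan(x)/(1-tan²x).
Reasoning: tan(2x) = sin(2x)/cos(2x) = 2sin(x)cos(x) / (cos²x - sin²x). Divide numerator and denominator by cos²x: 2tan(x) / (1 - tan²x).
So the two sides agree for every real x for which both sides are defined.

Conclusion: Yes, this is an identity.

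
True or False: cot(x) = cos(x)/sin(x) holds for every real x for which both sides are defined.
True.

Claim: cot(x) = cos(x)/sin(x).
Reasoning: cot(x) is defined as 1/tan(x) = 1/(sin(x)/cos(x)) = cos(x)/sin(x), wherever sin(x) ≠ 0.
So the two sides agree for every real x for which both sides are defined.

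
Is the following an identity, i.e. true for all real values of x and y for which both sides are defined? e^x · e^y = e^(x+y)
Claim: e^x · e^y = e^(x+y).
Reasoning: This is the law of exponents for a common base: multiplying powers adds exponents. E.g. from the series, (Σ x^j/j!)(Σ y^k/k!) = Σ_m (Σ_{j+k=m} x^j y^k/(j!k!)) = Σ_m (x+y)^m/m! by the binomial theorem.
So the two sides agree for all real values of x and y for which both sides are defined.

Conclusion: Yes, this is an identity.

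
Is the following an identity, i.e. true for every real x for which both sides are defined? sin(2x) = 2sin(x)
Claim: sin(2x) = 2sin(x).
Test a specific point where both sides are defined: x = -π/2.
LHS = sin(2x) ≈ 0.0000
RHS = 2sin(x) ≈ -2.0000
Since 0.0000 ≠ -2.0000, the equation fails at this point, so it cannot hold for every real x for which both sides are defined.
The correct double-angle formula is sin(2x) = 2sin(x)cos(x).

Conclusion: No, this is NOT an identity.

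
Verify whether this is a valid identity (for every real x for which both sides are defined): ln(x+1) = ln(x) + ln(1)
Claim: ln(x+1) = ln(x) + ln(1).
Test a specific point where both sides are defined: x = 1/2.
LHS = ln(x+1) ≈ 0.4055
RHS = ln(x) + ln(1) ≈ -0.6931
Since 0.4055 ≠ -0.6931, the equation fails at this point, so it cannot hold for every real x for which both sides are defined.
ln(1) = 0, so the right side is just ln(x), which differs from ln(x+1).

Conclusion: No, this is NOT an identity.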